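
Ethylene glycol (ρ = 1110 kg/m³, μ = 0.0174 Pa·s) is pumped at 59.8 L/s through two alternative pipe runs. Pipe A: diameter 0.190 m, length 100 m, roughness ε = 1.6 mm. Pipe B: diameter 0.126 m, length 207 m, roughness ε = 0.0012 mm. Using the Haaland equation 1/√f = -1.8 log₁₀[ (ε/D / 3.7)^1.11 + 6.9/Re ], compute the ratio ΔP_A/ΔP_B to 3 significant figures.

Pipe A: V = Q/A = 0.0598/0.02835 = 2.109 m/s; Re = 2.556e+04; ε/D = 0.00842; Haaland → f = 0.03818; ΔP_A = f(L/D)(ρV²/2) = 4.962e+04 Pa.
Pipe B: V = Q/A = 0.0598/0.01247 = 4.796 m/s; Re = 3.855e+04; ε/D = 9.52e-06; Haaland → f = 0.022; ΔP_B = f(L/D)(ρV²/2) = 4.614e+05 Pa.
ΔP_A/ΔP_B = 4.962e+04/4.614e+05 = 0.108.

ΔP_A/ΔP_B ≈ 0.108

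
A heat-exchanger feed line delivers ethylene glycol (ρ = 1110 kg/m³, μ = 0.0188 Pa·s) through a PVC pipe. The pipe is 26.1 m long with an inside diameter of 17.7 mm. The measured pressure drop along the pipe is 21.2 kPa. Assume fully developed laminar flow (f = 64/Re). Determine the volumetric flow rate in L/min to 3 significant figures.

Q ≈ 6.24 L/min

For laminar flow, f = 64/Re with Re = ρVD/μ, so Darcy-Weisbach reduces to ΔP = 32μLV/D². Solving for V: V = ΔP·D²/(32μL) = 2.12e+04·(0.0177)²/(32·0.0188·26.1) = 0.423 m/s.
Check: Re = ρVD/μ = 1110·0.423·0.0177/0.0188 = 442.1 < 2300, so the laminar assumption holds.
Q = V·A = 0.423·(π/4·0.0177²) = 0.0001041 m³/s = 6.24 L/min.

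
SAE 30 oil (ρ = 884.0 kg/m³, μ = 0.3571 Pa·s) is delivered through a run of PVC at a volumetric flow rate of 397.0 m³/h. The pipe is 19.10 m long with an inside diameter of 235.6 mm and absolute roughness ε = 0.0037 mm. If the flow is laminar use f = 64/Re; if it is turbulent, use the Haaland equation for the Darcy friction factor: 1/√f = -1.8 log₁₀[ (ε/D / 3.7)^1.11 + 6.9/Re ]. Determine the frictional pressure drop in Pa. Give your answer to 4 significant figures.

Q = 397.0 m³/h = 397.0/3600 = 0.1103 m³/s.
Cross-sectional area A = πD²/4 = π(0.2356)²/4 = 0.0436 m²; mean velocity V = Q/A = 0.1103/0.0436 = 2.53 m/s.
Reynolds number Re = ρVD/μ = 884 · 2.53 · 0.2356 / 0.357 = 1475.
Re < 2300 → laminar flow, so f = 64/Re = 64/1475 = 0.04338 (the turbulent correlation is not needed).
Darcy-Weisbach: ΔP = f(L/D)(ρV²/2) = 0.04338·(19.1/0.2356)·(884·2.53²/2) = 0.04338·81.07·2828 = 9946 Pa.

ΔP ≈ 9946 Pa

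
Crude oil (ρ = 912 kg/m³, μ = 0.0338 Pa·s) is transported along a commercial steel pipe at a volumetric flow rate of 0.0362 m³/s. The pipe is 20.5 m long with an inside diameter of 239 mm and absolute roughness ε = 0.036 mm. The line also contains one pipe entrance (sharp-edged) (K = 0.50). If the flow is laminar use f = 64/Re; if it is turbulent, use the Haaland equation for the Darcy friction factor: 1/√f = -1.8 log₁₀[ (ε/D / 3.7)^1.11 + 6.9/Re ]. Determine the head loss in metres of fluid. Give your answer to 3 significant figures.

Cross-sectional area A = πD²/4 = π(0.239)²/4 = 0.04486 m²; mean velocity V = Q/A = 0.0362/0.04486 = 0.8069 m/s.
Reynolds number Re = ρVD/μ = 912 · 0.8069 · 0.239 / 0.0338 = 5204.
Re > 4000 → turbulent. Relative roughness ε/D = 3.6e-05/0.239 = 0.000151. Haaland: 1/√f = -1.8 log₁₀[(0.000151/3.7)^1.11 + 6.9/5204] = -1.8 log₁₀[1.34e-05 + 0.00133] = 5.172, so f = 0.03739.
Total minor-loss coefficient ΣK = 1·0.5 = 0.5.
ΔP = [f·L/D + ΣK]·(ρV²/2) = [0.03739·20.5/0.239 + 0.5]·(912·0.8069²/2) = [3.207 + 0.5]·296.9 = 1101 Pa.
Head loss h_f = ΔP/(ρg) = 1101/(912·9.81) = 0.123 m.

h_f ≈ 0.123 m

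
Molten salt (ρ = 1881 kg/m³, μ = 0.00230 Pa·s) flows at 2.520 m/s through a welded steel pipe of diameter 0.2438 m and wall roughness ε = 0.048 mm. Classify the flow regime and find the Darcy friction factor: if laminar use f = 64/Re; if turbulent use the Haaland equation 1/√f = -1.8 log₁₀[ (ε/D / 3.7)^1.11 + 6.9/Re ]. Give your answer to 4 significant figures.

Re = ρVD/μ = 1881·2.52·0.2438/0.0023 = 5.025e+05.
Re > 4000 → turbulent. ε/D = 4.8e-05/0.2438 = 0.000197; Haaland: 1/√f = -1.8 log₁₀[1.8e-05 + 1.37e-05] = 8.097, so f = 0.01525.

f ≈ 0.01525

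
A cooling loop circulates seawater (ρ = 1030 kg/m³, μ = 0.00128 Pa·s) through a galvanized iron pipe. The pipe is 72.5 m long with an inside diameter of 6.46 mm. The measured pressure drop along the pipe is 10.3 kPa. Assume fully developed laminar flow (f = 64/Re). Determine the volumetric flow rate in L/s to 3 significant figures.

For laminar flow, f = 64/Re with Re = ρVD/μ, so Darcy-Weisbach reduces to ΔP = 32μLV/D². Solving for V: V = ΔP·D²/(32μL) = 1.03e+04·(0.00646)²/(32·0.00128·72.5) = 0.1447 m/s.
Check: Re = ρVD/μ = 1030·0.1447·0.00646/0.00128 = 752.4 < 2300, so the laminar assumption holds.
Q = V·A = 0.1447·(π/4·0.00646²) = 4.744e-06 m³/s = 0.00474 L/s.

Q ≈ 0.00474 L/s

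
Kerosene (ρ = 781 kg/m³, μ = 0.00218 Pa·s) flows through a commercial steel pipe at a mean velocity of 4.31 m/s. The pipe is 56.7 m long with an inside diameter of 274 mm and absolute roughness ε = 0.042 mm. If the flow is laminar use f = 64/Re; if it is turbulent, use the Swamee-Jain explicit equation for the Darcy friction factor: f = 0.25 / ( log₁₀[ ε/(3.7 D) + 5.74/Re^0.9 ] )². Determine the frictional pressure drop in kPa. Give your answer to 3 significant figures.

ΔP ≈ 23.0 kPa

Reynolds number Re = ρVD/μ = 781 · 4.31 · 0.274 / 0.00218 = 4.231e+05.
Re > 4000 → turbulent. Relative roughness ε/D = 4.2e-05/0.274 = 0.000153. Swamee-Jain: f = 0.25/(log₁₀[0.000153/3.7 + 5.74/4.231e+05^0.9])² = 0.25/(log₁₀[4.14e-05 + 4.96e-05])² = 0.25/(-4.041)² = 0.01531.
Darcy-Weisbach: ΔP = f(L/D)(ρV²/2) = 0.01531·(56.7/0.274)·(781·4.31²/2) = 0.01531·206.9·7254 = 2.298e+04 Pa.
ΔP = 2.298e+04 Pa = 23.0 kPa.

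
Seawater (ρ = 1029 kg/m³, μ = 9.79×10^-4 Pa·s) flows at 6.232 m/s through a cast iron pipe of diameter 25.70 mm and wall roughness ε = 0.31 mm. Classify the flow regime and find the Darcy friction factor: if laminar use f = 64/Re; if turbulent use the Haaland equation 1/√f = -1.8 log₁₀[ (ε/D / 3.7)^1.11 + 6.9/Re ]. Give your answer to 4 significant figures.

f ≈ 0.04081

Re = ρVD/μ = 1029·6.232·0.0257/0.000979 = 1.683e+05.
Re > 4000 → turbulent. ε/D = 0.00031/0.0257 = 0.0121; Haaland: 1/√f = -1.8 log₁₀[0.00174 + 4.1e-05] = 4.95, so f = 0.04081.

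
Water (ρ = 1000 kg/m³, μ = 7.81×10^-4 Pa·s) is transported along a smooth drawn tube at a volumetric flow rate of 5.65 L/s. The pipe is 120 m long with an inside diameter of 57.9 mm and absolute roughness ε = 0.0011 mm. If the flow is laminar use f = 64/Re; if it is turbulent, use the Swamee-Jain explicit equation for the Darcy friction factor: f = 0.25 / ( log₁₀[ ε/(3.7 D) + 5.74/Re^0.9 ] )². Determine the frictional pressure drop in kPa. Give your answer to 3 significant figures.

Q = 5.65 L/s = 5.65/1000 = 0.00565 m³/s.
Cross-sectional area A = πD²/4 = π(0.0579)²/4 = 0.002633 m²; mean velocity V = Q/A = 0.00565/0.002633 = 2.146 m/s.
Reynolds number Re = ρVD/μ = 1000 · 2.146 · 0.0579 / 0.000781 = 1.591e+05.
Re > 4000 → turbulent. Relative roughness ε/D = 1.1e-06/0.0579 = 1.9e-05. Swamee-Jain: f = 0.25/(log₁₀[1.9e-05/3.7 + 5.74/1.591e+05^0.9])² = 0.25/(log₁₀[5.13e-06 + 0.00012])² = 0.25/(-3.904)² = 0.0164.
Darcy-Weisbach: ΔP = f(L/D)(ρV²/2) = 0.0164·(120/0.0579)·(1000·2.146²/2) = 0.0164·2073·2302 = 7.826e+04 Pa.
ΔP = 7.826e+04 Pa = 78.3 kPa.

ΔP ≈ 78.3 kPa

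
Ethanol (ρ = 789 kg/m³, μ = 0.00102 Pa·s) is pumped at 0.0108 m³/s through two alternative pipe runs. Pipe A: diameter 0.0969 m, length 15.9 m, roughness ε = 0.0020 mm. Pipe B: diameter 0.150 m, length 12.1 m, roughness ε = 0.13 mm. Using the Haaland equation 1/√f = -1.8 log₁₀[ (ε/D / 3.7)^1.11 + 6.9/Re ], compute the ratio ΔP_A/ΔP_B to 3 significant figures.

ΔP_A/ΔP_B ≈ 9.20

Pipe A: V = Q/A = 0.0108/0.007375 = 1.464 m/s; Re = 1.098e+05; ε/D = 2.06e-05; Haaland → f = 0.01757; ΔP_A = f(L/D)(ρV²/2) = 2439 Pa.
Pipe B: V = Q/A = 0.0108/0.01767 = 0.6112 m/s; Re = 7.091e+04; ε/D = 0.000867; Haaland → f = 0.02231; ΔP_B = f(L/D)(ρV²/2) = 265.2 Pa.
ΔP_A/ΔP_B = 2439/265.2 = 9.20.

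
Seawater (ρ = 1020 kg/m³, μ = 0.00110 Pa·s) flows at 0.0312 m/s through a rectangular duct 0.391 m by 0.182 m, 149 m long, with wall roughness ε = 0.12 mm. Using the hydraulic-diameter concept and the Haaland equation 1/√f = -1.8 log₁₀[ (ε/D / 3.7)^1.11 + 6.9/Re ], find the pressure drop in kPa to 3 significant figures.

ΔP ≈ 0.0102 kPa

Hydraulic diameter D_h = 4A/P = 4·(0.391·0.182)/(2·(0.391+0.182)) = 0.2846/1.146 = 0.2484 m.
Re = ρVD_h/μ = 1020·0.0312·0.2484/0.0011 = 7186.
ε/D_h = 0.00012/0.2484 = 0.000483; Haaland gives 1/√f = -1.8 log₁₀[4.88e-05+0.00096] = 5.393, so f = 0.03438.
ΔP = f(L/D_h)(ρV²/2) = 0.03438·149/0.2484·0.4965 = 10.24 Pa.
ΔP = 0.0102 kPa.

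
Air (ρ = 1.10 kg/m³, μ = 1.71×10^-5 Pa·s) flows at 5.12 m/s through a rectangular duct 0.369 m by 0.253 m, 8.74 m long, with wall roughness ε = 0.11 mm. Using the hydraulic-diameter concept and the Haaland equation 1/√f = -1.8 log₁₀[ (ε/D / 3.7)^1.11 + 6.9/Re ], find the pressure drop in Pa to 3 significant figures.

ΔP ≈ 8.20 Pa

Hydraulic diameter D_h = 4A/P = 4·(0.369·0.253)/(2·(0.369+0.253)) = 0.3734/1.244 = 0.3002 m.
Re = ρVD_h/μ = 1.1·5.12·0.3002/1.71e-05 = 9.887e+04.
ε/D_h = 0.00011/0.3002 = 0.000366; Haaland gives 1/√f = -1.8 log₁₀[3.59e-05+6.98e-05] = 7.157, so f = 0.01952.
ΔP = f(L/D_h)(ρV²/2) = 0.01952·8.74/0.3002·14.42 = 8.196 Pa.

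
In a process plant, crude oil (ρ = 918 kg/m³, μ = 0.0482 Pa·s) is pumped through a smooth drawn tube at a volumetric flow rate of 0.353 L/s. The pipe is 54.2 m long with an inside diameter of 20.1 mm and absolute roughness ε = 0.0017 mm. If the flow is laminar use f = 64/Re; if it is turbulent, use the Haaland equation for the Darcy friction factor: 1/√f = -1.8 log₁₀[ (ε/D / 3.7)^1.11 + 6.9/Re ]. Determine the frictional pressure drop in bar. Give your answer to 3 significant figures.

Q = 0.353 L/s = 0.353/1000 = 0.000353 m³/s.
Cross-sectional area A = πD²/4 = π(0.0201)²/4 = 0.0003173 m²; mean velocity V = Q/A = 0.000353/0.0003173 = 1.112 m/s.
Reynolds number Re = ρVD/μ = 918 · 1.112 · 0.0201 / 0.0482 = 425.9.
Re < 2300 → laminar flow, so f = 64/Re = 64/425.9 = 0.1503 (the turbulent correlation is not needed).
Darcy-Weisbach: ΔP = f(L/D)(ρV²/2) = 0.1503·(54.2/0.0201)·(918·1.112²/2) = 0.1503·2697·568.1 = 2.302e+05 Pa.
ΔP = 2.302e+05 Pa = 2.30 bar.

ΔP ≈ 2.30 bar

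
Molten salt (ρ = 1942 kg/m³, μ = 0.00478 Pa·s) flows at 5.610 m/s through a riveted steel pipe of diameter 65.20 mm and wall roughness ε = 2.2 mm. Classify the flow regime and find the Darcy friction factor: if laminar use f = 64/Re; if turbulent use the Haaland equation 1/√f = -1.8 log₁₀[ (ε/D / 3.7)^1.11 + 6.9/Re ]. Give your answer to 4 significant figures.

f ≈ 0.06039

Re = ρVD/μ = 1942·5.61·0.0652/0.00478 = 1.486e+05.
Re > 4000 → turbulent. ε/D = 0.0022/0.0652 = 0.0337; Haaland: 1/√f = -1.8 log₁₀[0.00544 + 4.64e-05] = 4.069, so f = 0.06039.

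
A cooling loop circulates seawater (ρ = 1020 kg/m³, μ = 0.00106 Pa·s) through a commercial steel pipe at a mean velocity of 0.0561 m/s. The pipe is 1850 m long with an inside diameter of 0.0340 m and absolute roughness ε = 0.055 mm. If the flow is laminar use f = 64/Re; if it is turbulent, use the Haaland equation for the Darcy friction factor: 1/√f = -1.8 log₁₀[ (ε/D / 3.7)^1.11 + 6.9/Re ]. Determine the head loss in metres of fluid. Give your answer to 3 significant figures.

Reynolds number Re = ρVD/μ = 1020 · 0.0561 · 0.034 / 0.00106 = 1835.
Re < 2300 → laminar flow, so f = 64/Re = 64/1835 = 0.03487 (the turbulent correlation is not needed).
Darcy-Weisbach: ΔP = f(L/D)(ρV²/2) = 0.03487·(1850/0.034)·(1020·0.0561²/2) = 0.03487·5.441e+04·1.605 = 3045 Pa.
Head loss h_f = ΔP/(ρg) = 3045/(1020·9.81) = 0.304 m.

h_f ≈ 0.304 m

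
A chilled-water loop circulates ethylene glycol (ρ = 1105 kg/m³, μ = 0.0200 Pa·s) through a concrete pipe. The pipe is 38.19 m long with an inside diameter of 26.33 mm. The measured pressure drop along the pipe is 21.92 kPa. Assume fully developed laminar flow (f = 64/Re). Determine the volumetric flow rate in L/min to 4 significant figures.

Q ≈ 20.31 L/min

For laminar flow, f = 64/Re with Re = ρVD/μ, so Darcy-Weisbach reduces to ΔP = 32μLV/D². Solving for V: V = ΔP·D²/(32μL) = 2.192e+04·(0.02633)²/(32·0.02·38.19) = 0.6217 m/s.
Check: Re = ρVD/μ = 1105·0.6217·0.02633/0.02 = 904.5 < 2300, so the laminar assumption holds.
Q = V·A = 0.6217·(π/4·0.02633²) = 0.0003385 m³/s = 20.31 L/min.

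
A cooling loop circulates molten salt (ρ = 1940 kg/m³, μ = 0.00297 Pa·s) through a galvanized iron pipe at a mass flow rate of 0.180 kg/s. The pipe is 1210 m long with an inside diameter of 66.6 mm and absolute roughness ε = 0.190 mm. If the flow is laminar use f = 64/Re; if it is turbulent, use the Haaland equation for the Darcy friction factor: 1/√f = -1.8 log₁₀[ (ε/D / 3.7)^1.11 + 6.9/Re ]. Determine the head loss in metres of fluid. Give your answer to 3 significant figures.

h_f ≈ 0.0363 m

A = πD²/4 = π(0.0666)²/4 = 0.003484 m²; mean velocity V = ṁ/(ρA) = 0.18/(1940 · 0.003484) = 0.02663 m/s.
Reynolds number Re = ρVD/μ = 1940 · 0.02663 · 0.0666 / 0.00297 = 1159.
Re < 2300 → laminar flow, so f = 64/Re = 64/1159 = 0.05524 (the turbulent correlation is not needed).
Darcy-Weisbach: ΔP = f(L/D)(ρV²/2) = 0.05524·(1210/0.0666)·(1940·0.02663²/2) = 0.05524·1.817e+04·0.6881 = 690.5 Pa.
Head loss h_f = ΔP/(ρg) = 690.5/(1940·9.81) = 0.0363 m.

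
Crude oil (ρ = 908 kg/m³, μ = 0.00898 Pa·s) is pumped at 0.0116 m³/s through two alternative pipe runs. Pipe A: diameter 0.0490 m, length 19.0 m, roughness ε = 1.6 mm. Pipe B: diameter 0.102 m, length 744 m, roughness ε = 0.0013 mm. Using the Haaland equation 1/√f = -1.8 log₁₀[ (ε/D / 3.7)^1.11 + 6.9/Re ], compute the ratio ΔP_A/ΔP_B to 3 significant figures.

ΔP_A/ΔP_B ≈ 2.16

Pipe A: V = Q/A = 0.0116/0.001886 = 6.151 m/s; Re = 3.048e+04; ε/D = 0.0327; Haaland → f = 0.06033; ΔP_A = f(L/D)(ρV²/2) = 4.019e+05 Pa.
Pipe B: V = Q/A = 0.0116/0.008171 = 1.42 m/s; Re = 1.464e+04; ε/D = 1.27e-05; Haaland → f = 0.0279; ΔP_B = f(L/D)(ρV²/2) = 1.862e+05 Pa.
ΔP_A/ΔP_B = 4.019e+05/1.862e+05 = 2.16.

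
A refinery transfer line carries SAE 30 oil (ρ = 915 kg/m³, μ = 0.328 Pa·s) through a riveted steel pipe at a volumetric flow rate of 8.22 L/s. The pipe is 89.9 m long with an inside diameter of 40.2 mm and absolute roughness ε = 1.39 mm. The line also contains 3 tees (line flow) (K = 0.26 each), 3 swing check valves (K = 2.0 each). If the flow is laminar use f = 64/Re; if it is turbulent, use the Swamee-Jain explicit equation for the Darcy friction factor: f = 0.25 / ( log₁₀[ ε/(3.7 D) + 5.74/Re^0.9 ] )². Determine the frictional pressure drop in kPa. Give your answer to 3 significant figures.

ΔP ≈ 3910 kPa

Q = 8.22 L/s = 8.22/1000 = 0.00822 m³/s.
Cross-sectional area A = πD²/4 = π(0.0402)²/4 = 0.001269 m²; mean velocity V = Q/A = 0.00822/0.001269 = 6.476 m/s.
Reynolds number Re = ρVD/μ = 915 · 6.476 · 0.0402 / 0.328 = 726.3.
Re < 2300 → laminar flow, so f = 64/Re = 64/726.3 = 0.08812 (the turbulent correlation is not needed).
Total minor-loss coefficient ΣK = 3·0.26 + 3·2 = 6.78.
ΔP = [f·L/D + ΣK]·(ρV²/2) = [0.08812·89.9/0.0402 + 6.78]·(915·6.476²/2) = [197.1 + 6.78]·1.919e+04 = 3.912e+06 Pa.
ΔP = 3.912e+06 Pa = 3910 kPa.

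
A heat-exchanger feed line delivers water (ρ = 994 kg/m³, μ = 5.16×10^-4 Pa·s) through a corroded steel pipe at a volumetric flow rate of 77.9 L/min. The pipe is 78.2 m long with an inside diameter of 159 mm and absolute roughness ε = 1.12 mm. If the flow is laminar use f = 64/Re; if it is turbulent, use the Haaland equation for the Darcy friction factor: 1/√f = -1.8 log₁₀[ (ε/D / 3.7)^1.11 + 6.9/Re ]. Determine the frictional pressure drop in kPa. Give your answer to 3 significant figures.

ΔP ≈ 0.0387 kPa

Q = 77.9 L/min = 77.9/60000 = 0.001298 m³/s.
Cross-sectional area A = πD²/4 = π(0.159)²/4 = 0.01986 m²; mean velocity V = Q/A = 0.001298/0.01986 = 0.06539 m/s.
Reynolds number Re = ρVD/μ = 994 · 0.06539 · 0.159 / 0.000516 = 2.003e+04.
Re > 4000 → turbulent. Relative roughness ε/D = 0.00112/0.159 = 0.00704. Haaland: 1/√f = -1.8 log₁₀[(0.00704/3.7)^1.11 + 6.9/2.003e+04] = -1.8 log₁₀[0.000956 + 0.000345] = 5.195, so f = 0.03706.
Darcy-Weisbach: ΔP = f(L/D)(ρV²/2) = 0.03706·(78.2/0.159)·(994·0.06539²/2) = 0.03706·491.8·2.125 = 38.73 Pa.
ΔP = 38.73 Pa = 0.0387 kPa.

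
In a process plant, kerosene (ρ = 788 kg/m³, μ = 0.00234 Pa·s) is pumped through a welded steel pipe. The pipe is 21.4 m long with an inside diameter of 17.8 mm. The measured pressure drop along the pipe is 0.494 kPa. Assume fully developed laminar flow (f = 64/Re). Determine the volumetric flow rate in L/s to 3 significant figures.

For laminar flow, f = 64/Re with Re = ρVD/μ, so Darcy-Weisbach reduces to ΔP = 32μLV/D². Solving for V: V = ΔP·D²/(32μL) = 494·(0.0178)²/(32·0.00234·21.4) = 0.09768 m/s.
Check: Re = ρVD/μ = 788·0.09768·0.0178/0.00234 = 585.5 < 2300, so the laminar assumption holds.
Q = V·A = 0.09768·(π/4·0.0178²) = 2.431e-05 m³/s = 0.0243 L/s.

Q ≈ 0.0243 L/s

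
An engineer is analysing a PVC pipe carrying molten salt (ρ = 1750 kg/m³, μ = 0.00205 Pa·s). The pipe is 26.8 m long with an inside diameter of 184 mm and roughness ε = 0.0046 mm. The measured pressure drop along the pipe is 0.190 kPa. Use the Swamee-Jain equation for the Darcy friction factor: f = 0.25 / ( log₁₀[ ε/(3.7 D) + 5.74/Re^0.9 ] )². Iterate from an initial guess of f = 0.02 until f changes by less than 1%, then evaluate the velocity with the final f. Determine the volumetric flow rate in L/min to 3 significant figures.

Rearranging Darcy-Weisbach: V = √(2·ΔP·D/(f·L·ρ)). With ε/D = 4.6e-06/0.184 = 2.5e-05, iterate starting from f = 0.02:
  f = 0.02 → V = √(2·190·0.184/(0.02·26.8·1750)) = 0.273 m/s; Re = ρVD/μ = 4.288e+04; f → 0.02159
  f = 0.02159 → V = 0.2628 m/s; Re = 4.127e+04; f → 0.02178
Converged (Δf/f < 1%). With the final f = 0.02178: V = √(2·190·0.184/(0.02178·26.8·1750)) = 0.2616 m/s.
Q = V·A = 0.2616·(π/4·0.184²) = 0.006957 m³/s = 417 L/min.

Q ≈ 417 L/min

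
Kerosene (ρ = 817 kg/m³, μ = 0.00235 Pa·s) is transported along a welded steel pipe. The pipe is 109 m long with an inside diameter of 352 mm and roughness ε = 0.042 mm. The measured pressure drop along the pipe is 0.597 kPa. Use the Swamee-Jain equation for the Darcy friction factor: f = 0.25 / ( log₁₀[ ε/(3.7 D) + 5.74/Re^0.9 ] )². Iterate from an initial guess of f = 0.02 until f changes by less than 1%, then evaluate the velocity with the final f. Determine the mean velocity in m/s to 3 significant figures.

Rearranging Darcy-Weisbach: V = √(2·ΔP·D/(f·L·ρ)). With ε/D = 4.2e-05/0.352 = 0.000119, iterate starting from f = 0.02:
  f = 0.02 → V = √(2·597·0.352/(0.02·109·817)) = 0.4858 m/s; Re = ρVD/μ = 5.945e+04; f → 0.0205
  f = 0.0205 → V = 0.4798 m/s; Re = 5.872e+04; f → 0.02055
Converged (Δf/f < 1%). With the final f = 0.02055: V = √(2·597·0.352/(0.02055·109·817)) = 0.4792 m/s.

V ≈ 0.479 m/s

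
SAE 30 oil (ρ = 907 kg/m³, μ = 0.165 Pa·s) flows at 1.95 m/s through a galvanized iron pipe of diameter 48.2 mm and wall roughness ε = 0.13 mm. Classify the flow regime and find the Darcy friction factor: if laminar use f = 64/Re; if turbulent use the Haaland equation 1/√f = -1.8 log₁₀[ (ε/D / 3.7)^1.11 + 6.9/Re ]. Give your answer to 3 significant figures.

f ≈ 0.124

Re = ρVD/μ = 907·1.95·0.0482/0.165 = 516.7.
Re < 2300 → laminar, so f = 64/Re = 0.1239 (roughness is irrelevant in laminar flow).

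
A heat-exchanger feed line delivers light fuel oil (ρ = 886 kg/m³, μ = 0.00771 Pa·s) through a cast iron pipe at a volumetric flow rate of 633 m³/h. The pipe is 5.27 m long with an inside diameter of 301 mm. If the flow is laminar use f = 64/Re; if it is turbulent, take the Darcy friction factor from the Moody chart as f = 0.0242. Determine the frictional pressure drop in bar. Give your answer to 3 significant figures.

ΔP ≈ 0.0115 bar

Q = 633 m³/h = 633/3600 = 0.1758 m³/s.
Cross-sectional area A = πD²/4 = π(0.301)²/4 = 0.07116 m²; mean velocity V = Q/A = 0.1758/0.07116 = 2.471 m/s.
Reynolds number Re = ρVD/μ = 886 · 2.471 · 0.301 / 0.00771 = 8.547e+04.
Re > 4000 → turbulent; use the Moody-chart value f = 0.0242.
Darcy-Weisbach: ΔP = f(L/D)(ρV²/2) = 0.0242·(5.27/0.301)·(886·2.471²/2) = 0.0242·17.51·2705 = 1146 Pa.
ΔP = 1146 Pa = 0.0115 bar.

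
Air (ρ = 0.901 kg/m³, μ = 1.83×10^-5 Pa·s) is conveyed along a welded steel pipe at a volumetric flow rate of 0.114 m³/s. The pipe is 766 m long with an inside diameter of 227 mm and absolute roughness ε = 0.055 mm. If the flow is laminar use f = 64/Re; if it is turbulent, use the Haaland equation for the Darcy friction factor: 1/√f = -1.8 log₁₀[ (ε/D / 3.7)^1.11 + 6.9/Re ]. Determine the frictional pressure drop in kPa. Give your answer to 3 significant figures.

Cross-sectional area A = πD²/4 = π(0.227)²/4 = 0.04047 m²; mean velocity V = Q/A = 0.114/0.04047 = 2.817 m/s.
Reynolds number Re = ρVD/μ = 0.901 · 2.817 · 0.227 / 1.83e-05 = 3.148e+04.
Re > 4000 → turbulent. Relative roughness ε/D = 5.5e-05/0.227 = 0.000242. Haaland: 1/√f = -1.8 log₁₀[(0.000242/3.7)^1.11 + 6.9/3.148e+04] = -1.8 log₁₀[2.27e-05 + 0.000219] = 6.51, so f = 0.0236.
Darcy-Weisbach: ΔP = f(L/D)(ρV²/2) = 0.0236·(766/0.227)·(0.901·2.817²/2) = 0.0236·3374·3.575 = 284.7 Pa.
ΔP = 284.7 Pa = 0.285 kPa.

ΔP ≈ 0.285 kPa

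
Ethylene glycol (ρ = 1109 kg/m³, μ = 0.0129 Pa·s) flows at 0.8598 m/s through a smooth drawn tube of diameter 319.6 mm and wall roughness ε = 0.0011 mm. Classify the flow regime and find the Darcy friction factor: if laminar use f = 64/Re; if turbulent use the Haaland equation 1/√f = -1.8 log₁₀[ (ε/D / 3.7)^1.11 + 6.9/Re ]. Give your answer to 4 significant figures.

Re = ρVD/μ = 1109·0.8598·0.3196/0.0129 = 2.362e+04.
Re > 4000 → turbulent. ε/D = 1.1e-06/0.3196 = 3.44e-06; Haaland: 1/√f = -1.8 log₁₀[2.02e-07 + 0.000292] = 6.362, so f = 0.02471.

f ≈ 0.02471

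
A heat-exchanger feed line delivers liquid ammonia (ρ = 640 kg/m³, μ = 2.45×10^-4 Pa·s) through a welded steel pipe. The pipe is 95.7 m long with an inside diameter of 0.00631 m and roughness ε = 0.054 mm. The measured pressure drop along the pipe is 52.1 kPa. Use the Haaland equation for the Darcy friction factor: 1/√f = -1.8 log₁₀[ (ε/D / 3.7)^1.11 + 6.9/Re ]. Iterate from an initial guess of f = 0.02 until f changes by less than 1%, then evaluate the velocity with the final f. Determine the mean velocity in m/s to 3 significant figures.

Rearranging Darcy-Weisbach: V = √(2·ΔP·D/(f·L·ρ)). With ε/D = 5.4e-05/0.00631 = 0.00856, iterate starting from f = 0.02:
  f = 0.02 → V = √(2·5.21e+04·0.00631/(0.02·95.7·640)) = 0.7326 m/s; Re = ρVD/μ = 1.208e+04; f → 0.04066
  f = 0.04066 → V = 0.5138 m/s; Re = 8469; f → 0.04238
  f = 0.04238 → V = 0.5033 m/s; Re = 8296; f → 0.04249
Converged (Δf/f < 1%). With the final f = 0.04249: V = √(2·5.21e+04·0.00631/(0.04249·95.7·640)) = 0.5026 m/s.

V ≈ 0.503 m/s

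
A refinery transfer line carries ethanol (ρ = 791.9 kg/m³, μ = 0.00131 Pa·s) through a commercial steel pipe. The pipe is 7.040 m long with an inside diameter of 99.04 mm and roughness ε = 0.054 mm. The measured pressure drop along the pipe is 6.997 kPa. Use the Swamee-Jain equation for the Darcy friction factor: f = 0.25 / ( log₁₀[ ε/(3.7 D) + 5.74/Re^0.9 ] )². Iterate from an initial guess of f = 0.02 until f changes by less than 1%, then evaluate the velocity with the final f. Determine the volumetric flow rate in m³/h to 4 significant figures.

Q ≈ 100.2 m³/h

Rearranging Darcy-Weisbach: V = √(2·ΔP·D/(f·L·ρ)). With ε/D = 5.4e-05/0.09904 = 0.000545, iterate starting from f = 0.02:
  f = 0.02 → V = √(2·6997·0.09904/(0.02·7.04·791.9)) = 3.526 m/s; Re = ρVD/μ = 2.111e+05; f → 0.01908
  f = 0.01908 → V = 3.61 m/s; Re = 2.161e+05; f → 0.01904
Converged (Δf/f < 1%). With the final f = 0.01904: V = √(2·6997·0.09904/(0.01904·7.04·791.9)) = 3.613 m/s.
Q = V·A = 3.613·(π/4·0.09904²) = 0.02784 m³/s = 100.2 m³/h.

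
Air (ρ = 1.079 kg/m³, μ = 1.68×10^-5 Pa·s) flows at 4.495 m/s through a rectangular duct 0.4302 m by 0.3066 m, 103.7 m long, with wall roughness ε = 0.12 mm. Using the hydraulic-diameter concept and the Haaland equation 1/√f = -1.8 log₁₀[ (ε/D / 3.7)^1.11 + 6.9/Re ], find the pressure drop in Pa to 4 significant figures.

Hydraulic diameter D_h = 4A/P = 4·(0.4302·0.3066)/(2·(0.4302+0.3066)) = 0.5276/1.474 = 0.358 m.
Re = ρVD_h/μ = 1.079·4.495·0.358/1.68e-05 = 1.034e+05.
ε/D_h = 0.00012/0.358 = 0.000335; Haaland gives 1/√f = -1.8 log₁₀[3.25e-05+6.68e-05] = 7.206, so f = 0.01926.
ΔP = f(L/D_h)(ρV²/2) = 0.01926·103.7/0.358·10.9 = 60.81 Pa.

ΔP ≈ 60.81 Pa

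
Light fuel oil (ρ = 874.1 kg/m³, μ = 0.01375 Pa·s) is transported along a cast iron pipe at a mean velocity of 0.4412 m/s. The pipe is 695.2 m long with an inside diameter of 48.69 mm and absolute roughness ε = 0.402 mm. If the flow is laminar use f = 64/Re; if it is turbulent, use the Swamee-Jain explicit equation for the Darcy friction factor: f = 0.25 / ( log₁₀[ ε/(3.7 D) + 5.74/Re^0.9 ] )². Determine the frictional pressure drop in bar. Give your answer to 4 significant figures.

Reynolds number Re = ρVD/μ = 874.1 · 0.4412 · 0.04869 / 0.0138 = 1366.
Re < 2300 → laminar flow, so f = 64/Re = 64/1366 = 0.04686 (the turbulent correlation is not needed).
Darcy-Weisbach: ΔP = f(L/D)(ρV²/2) = 0.04686·(695.2/0.04869)·(874.1·0.4412²/2) = 0.04686·1.428e+04·85.08 = 5.693e+04 Pa.
ΔP = 5.693e+04 Pa = 0.5693 bar.

ΔP ≈ 0.5693 bar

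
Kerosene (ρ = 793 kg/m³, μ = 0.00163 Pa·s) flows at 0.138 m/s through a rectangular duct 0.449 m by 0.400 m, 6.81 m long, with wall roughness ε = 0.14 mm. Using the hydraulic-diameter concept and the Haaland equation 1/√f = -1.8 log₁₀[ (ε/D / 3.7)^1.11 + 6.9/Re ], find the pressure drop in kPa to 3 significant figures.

Hydraulic diameter D_h = 4A/P = 4·(0.449·0.4)/(2·(0.449+0.4)) = 0.7184/1.698 = 0.4231 m.
Re = ρVD_h/μ = 793·0.138·0.4231/0.00163 = 2.84e+04.
ε/D_h = 0.00014/0.4231 = 0.000331; Haaland gives 1/√f = -1.8 log₁₀[3.21e-05+0.000243] = 6.409, so f = 0.02434.
ΔP = f(L/D_h)(ρV²/2) = 0.02434·6.81/0.4231·7.551 = 2.959 Pa.
ΔP = 0.00296 kPa.

ΔP ≈ 0.00296 kPa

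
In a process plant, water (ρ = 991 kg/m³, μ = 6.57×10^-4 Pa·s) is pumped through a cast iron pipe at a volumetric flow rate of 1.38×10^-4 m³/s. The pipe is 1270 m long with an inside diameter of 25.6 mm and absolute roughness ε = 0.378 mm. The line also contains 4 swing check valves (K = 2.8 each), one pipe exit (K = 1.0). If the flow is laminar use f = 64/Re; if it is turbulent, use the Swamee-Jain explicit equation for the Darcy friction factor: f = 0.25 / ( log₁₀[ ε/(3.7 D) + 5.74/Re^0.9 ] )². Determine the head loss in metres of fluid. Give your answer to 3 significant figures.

Cross-sectional area A = πD²/4 = π(0.0256)²/4 = 0.0005147 m²; mean velocity V = Q/A = 0.000138/0.0005147 = 0.2681 m/s.
Reynolds number Re = ρVD/μ = 991 · 0.2681 · 0.0256 / 0.000657 = 1.035e+04.
Re > 4000 → turbulent. Relative roughness ε/D = 0.000378/0.0256 = 0.0148. Swamee-Jain: f = 0.25/(log₁₀[0.0148/3.7 + 5.74/1.035e+04^0.9])² = 0.25/(log₁₀[0.00399 + 0.0014])² = 0.25/(-2.269)² = 0.04858.
Total minor-loss coefficient ΣK = 4·2.8 + 1·1 = 12.2.
ΔP = [f·L/D + ΣK]·(ρV²/2) = [0.04858·1270/0.0256 + 12.2]·(991·0.2681²/2) = [2410 + 12.2]·35.62 = 8.627e+04 Pa.
Head loss h_f = ΔP/(ρg) = 8.627e+04/(991·9.81) = 8.87 m.

h_f ≈ 8.87 m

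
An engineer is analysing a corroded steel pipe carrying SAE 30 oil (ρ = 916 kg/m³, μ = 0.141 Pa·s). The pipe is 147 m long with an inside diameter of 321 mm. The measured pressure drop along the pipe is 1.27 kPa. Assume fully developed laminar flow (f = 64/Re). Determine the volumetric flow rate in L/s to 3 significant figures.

Q ≈ 16.0 L/s

For laminar flow, f = 64/Re with Re = ρVD/μ, so Darcy-Weisbach reduces to ΔP = 32μLV/D². Solving for V: V = ΔP·D²/(32μL) = 1270·(0.321)²/(32·0.141·147) = 0.1973 m/s.
Check: Re = ρVD/μ = 916·0.1973·0.321/0.141 = 411.4 < 2300, so the laminar assumption holds.
Q = V·A = 0.1973·(π/4·0.321²) = 0.01597 m³/s = 16.0 L/s.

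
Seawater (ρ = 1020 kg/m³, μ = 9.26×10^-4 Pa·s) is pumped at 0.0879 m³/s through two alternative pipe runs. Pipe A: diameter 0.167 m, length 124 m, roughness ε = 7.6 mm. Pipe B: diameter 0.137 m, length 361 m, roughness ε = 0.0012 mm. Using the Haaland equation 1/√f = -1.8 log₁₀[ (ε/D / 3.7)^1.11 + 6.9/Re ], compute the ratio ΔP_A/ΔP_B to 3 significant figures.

Pipe A: V = Q/A = 0.0879/0.0219 = 4.013 m/s; Re = 7.382e+05; ε/D = 0.0455; Haaland → f = 0.06869; ΔP_A = f(L/D)(ρV²/2) = 4.189e+05 Pa.
Pipe B: V = Q/A = 0.0879/0.01474 = 5.963 m/s; Re = 8.998e+05; ε/D = 8.76e-06; Haaland → f = 0.01194; ΔP_B = f(L/D)(ρV²/2) = 5.705e+05 Pa.
ΔP_A/ΔP_B = 4.189e+05/5.705e+05 = 0.734.

ΔP_A/ΔP_B ≈ 0.734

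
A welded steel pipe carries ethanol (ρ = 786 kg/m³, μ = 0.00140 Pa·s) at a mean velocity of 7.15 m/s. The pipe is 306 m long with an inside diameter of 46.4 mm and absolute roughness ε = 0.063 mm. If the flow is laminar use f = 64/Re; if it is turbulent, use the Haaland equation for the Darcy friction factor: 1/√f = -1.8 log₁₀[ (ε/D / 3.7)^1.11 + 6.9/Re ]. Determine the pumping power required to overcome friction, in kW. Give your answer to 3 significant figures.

Reynolds number Re = ρVD/μ = 786 · 7.15 · 0.0464 / 0.0014 = 1.863e+05.
Re > 4000 → turbulent. Relative roughness ε/D = 6.3e-05/0.0464 = 0.00136. Haaland: 1/√f = -1.8 log₁₀[(0.00136/3.7)^1.11 + 6.9/1.863e+05] = -1.8 log₁₀[0.000154 + 3.7e-05] = 6.695, so f = 0.02231.
Darcy-Weisbach: ΔP = f(L/D)(ρV²/2) = 0.02231·(306/0.0464)·(786·7.15²/2) = 0.02231·6595·2.009e+04 = 2.956e+06 Pa.
Q = V·A = 7.15·0.001691 = 0.01209 m³/s.
Pumping power P = QΔP = 0.01209·2.956e+06 = 35740 W = 35.7 kW.

P ≈ 35.7 kW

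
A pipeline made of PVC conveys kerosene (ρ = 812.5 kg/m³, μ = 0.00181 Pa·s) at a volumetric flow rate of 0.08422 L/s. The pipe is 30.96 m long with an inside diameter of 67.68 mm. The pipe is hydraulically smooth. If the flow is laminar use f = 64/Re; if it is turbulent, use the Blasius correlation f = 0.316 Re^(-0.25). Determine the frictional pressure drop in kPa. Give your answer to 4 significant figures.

Q = 0.08422 L/s = 0.08422/1000 = 8.422e-05 m³/s.
Cross-sectional area A = πD²/4 = π(0.06768)²/4 = 0.003598 m²; mean velocity V = Q/A = 8.422e-05/0.003598 = 0.02341 m/s.
Reynolds number Re = ρVD/μ = 812.5 · 0.02341 · 0.06768 / 0.00181 = 711.2.
Re < 2300 → laminar flow, so f = 64/Re = 64/711.2 = 0.08999 (the turbulent correlation is not needed).
Darcy-Weisbach: ΔP = f(L/D)(ρV²/2) = 0.08999·(30.96/0.06768)·(812.5·0.02341²/2) = 0.08999·457.4·0.2226 = 9.165 Pa.
ΔP = 9.165 Pa = 0.009165 kPa.

ΔP ≈ 0.009165 kPa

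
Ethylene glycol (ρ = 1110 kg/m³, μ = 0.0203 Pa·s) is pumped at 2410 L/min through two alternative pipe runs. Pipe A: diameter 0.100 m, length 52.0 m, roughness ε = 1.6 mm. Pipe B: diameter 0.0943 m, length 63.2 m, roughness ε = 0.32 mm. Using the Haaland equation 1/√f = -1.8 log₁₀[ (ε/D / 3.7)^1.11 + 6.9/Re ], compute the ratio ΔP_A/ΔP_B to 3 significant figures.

Pipe A: V = Q/A = 0.04017/0.007854 = 5.114 m/s; Re = 2.796e+04; ε/D = 0.016; Haaland → f = 0.04632; ΔP_A = f(L/D)(ρV²/2) = 3.497e+05 Pa.
Pipe B: V = Q/A = 0.04017/0.006984 = 5.751 m/s; Re = 2.965e+04; ε/D = 0.00339; Haaland → f = 0.03048; ΔP_B = f(L/D)(ρV²/2) = 3.75e+05 Pa.
ΔP_A/ΔP_B = 3.497e+05/3.75e+05 = 0.932.

ΔP_A/ΔP_B ≈ 0.932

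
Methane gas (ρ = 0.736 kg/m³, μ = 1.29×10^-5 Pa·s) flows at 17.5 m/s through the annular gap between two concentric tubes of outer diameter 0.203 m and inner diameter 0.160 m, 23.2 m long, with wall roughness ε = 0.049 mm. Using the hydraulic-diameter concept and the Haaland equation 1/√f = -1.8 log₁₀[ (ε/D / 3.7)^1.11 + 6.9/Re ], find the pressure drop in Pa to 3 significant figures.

ΔP ≈ 1500 Pa

Hydraulic diameter D_h = 4A/P = D_o - D_i = 0.203 - 0.16 = 0.043 m.
Re = ρVD_h/μ = 0.736·17.5·0.043/1.29e-05 = 4.293e+04.
ε/D_h = 4.9e-05/0.043 = 0.00114; Haaland gives 1/√f = -1.8 log₁₀[0.000127+0.000161] = 6.375, so f = 0.02461.
ΔP = f(L/D_h)(ρV²/2) = 0.02461·23.2/0.043·112.7 = 1496 Pa.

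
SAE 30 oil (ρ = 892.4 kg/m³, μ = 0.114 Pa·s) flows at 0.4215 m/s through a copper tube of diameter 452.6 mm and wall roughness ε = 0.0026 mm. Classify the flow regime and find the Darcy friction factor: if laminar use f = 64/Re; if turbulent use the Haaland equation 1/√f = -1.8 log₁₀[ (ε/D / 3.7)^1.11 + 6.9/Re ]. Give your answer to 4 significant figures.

f ≈ 0.04286

Re = ρVD/μ = 892.4·0.4215·0.4526/0.114 = 1493.
Re < 2300 → laminar, so f = 64/Re = 0.04286 (roughness is irrelevant in laminar flow).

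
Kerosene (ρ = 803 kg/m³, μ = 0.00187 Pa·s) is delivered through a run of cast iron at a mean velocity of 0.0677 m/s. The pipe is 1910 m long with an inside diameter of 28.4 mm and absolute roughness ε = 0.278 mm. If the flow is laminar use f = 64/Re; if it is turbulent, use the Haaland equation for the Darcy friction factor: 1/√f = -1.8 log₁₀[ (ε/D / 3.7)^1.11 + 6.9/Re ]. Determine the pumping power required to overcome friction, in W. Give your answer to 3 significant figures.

P ≈ 0.411 W

Reynolds number Re = ρVD/μ = 803 · 0.0677 · 0.0284 / 0.00187 = 825.6.
Re < 2300 → laminar flow, so f = 64/Re = 64/825.6 = 0.07752 (the turbulent correlation is not needed).
Darcy-Weisbach: ΔP = f(L/D)(ρV²/2) = 0.07752·(1910/0.0284)·(803·0.0677²/2) = 0.07752·6.725e+04·1.84 = 9593 Pa.
Q = V·A = 0.0677·0.0006335 = 4.289e-05 m³/s.
Pumping power P = QΔP = 4.289e-05·9593 = 0.4114 W = 0.411 W.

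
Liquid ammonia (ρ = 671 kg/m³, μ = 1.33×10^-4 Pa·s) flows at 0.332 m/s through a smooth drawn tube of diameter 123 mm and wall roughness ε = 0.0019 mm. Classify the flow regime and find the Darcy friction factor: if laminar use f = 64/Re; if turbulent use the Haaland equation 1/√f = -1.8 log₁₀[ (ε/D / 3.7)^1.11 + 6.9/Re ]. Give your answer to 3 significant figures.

Re = ρVD/μ = 671·0.332·0.123/0.000133 = 2.06e+05.
Re > 4000 → turbulent. ε/D = 1.9e-06/0.123 = 1.54e-05; Haaland: 1/√f = -1.8 log₁₀[1.07e-06 + 3.35e-05] = 8.031, so f = 0.01551.

f ≈ 0.0155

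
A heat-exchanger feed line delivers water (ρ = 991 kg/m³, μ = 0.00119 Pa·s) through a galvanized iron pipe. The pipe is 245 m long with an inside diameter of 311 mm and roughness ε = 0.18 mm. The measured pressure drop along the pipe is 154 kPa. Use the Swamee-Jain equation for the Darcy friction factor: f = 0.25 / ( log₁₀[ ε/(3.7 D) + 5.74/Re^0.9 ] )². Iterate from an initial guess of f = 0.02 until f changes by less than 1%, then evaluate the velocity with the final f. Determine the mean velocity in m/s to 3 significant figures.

V ≈ 4.72 m/s

Rearranging Darcy-Weisbach: V = √(2·ΔP·D/(f·L·ρ)). With ε/D = 0.00018/0.311 = 0.000579, iterate starting from f = 0.02:
  f = 0.02 → V = √(2·1.54e+05·0.311/(0.02·245·991)) = 4.441 m/s; Re = ρVD/μ = 1.15e+06; f → 0.01775
  f = 0.01775 → V = 4.715 m/s; Re = 1.221e+06; f → 0.01772
Converged (Δf/f < 1%). With the final f = 0.01772: V = √(2·1.54e+05·0.311/(0.01772·245·991)) = 4.718 m/s.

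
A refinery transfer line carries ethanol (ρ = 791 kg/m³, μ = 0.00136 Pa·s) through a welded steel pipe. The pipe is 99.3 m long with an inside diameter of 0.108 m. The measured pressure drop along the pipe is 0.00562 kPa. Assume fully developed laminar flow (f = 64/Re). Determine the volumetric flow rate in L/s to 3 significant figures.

For laminar flow, f = 64/Re with Re = ρVD/μ, so Darcy-Weisbach reduces to ΔP = 32μLV/D². Solving for V: V = ΔP·D²/(32μL) = 5.62·(0.108)²/(32·0.00136·99.3) = 0.01517 m/s.
Check: Re = ρVD/μ = 791·0.01517·0.108/0.00136 = 952.8 < 2300, so the laminar assumption holds.
Q = V·A = 0.01517·(π/4·0.108²) = 0.000139 m³/s = 0.139 L/s.

Q ≈ 0.139 L/s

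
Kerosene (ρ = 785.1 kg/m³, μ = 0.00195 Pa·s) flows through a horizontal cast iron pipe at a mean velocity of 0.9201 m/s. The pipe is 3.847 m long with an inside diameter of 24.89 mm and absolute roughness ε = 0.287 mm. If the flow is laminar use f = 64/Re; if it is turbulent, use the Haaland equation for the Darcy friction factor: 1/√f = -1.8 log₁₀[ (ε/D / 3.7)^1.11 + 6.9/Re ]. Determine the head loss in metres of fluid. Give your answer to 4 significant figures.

Reynolds number Re = ρVD/μ = 785.1 · 0.9201 · 0.02489 / 0.00195 = 9220.
Re > 4000 → turbulent. Relative roughness ε/D = 0.000287/0.02489 = 0.0115. Haaland: 1/√f = -1.8 log₁₀[(0.0115/3.7)^1.11 + 6.9/9220] = -1.8 log₁₀[0.00165 + 0.000748] = 4.716, so f = 0.04497.
Darcy-Weisbach: ΔP = f(L/D)(ρV²/2) = 0.04497·(3.847/0.02489)·(785.1·0.9201²/2) = 0.04497·154.6·332.3 = 2310 Pa.
Head loss h_f = ΔP/(ρg) = 2310/(785.1·9.81) = 0.2999 m.

h_f ≈ 0.2999 m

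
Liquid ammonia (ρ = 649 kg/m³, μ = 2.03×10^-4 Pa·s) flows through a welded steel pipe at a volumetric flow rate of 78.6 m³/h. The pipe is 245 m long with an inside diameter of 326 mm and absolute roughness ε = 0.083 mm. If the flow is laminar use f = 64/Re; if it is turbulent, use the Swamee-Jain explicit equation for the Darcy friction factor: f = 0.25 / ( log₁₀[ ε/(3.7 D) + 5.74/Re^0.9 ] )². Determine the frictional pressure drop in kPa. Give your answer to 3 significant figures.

Q = 78.6 m³/h = 78.6/3600 = 0.02183 m³/s.
Cross-sectional area A = πD²/4 = π(0.326)²/4 = 0.08347 m²; mean velocity V = Q/A = 0.02183/0.08347 = 0.2616 m/s.
Reynolds number Re = ρVD/μ = 649 · 0.2616 · 0.326 / 0.000203 = 2.726e+05.
Re > 4000 → turbulent. Relative roughness ε/D = 8.3e-05/0.326 = 0.000255. Swamee-Jain: f = 0.25/(log₁₀[0.000255/3.7 + 5.74/2.726e+05^0.9])² = 0.25/(log₁₀[6.88e-05 + 7.36e-05])² = 0.25/(-3.846)² = 0.0169.
Darcy-Weisbach: ΔP = f(L/D)(ρV²/2) = 0.0169·(245/0.326)·(649·0.2616²/2) = 0.0169·751.5·22.2 = 282 Pa.
ΔP = 282 Pa = 0.282 kPa.

ΔP ≈ 0.282 kPa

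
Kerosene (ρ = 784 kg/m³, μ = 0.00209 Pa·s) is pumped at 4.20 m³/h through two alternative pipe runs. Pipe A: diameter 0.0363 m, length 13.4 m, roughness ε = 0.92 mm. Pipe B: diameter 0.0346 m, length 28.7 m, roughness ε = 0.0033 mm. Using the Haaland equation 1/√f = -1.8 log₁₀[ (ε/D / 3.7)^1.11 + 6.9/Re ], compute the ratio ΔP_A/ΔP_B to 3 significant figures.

ΔP_A/ΔP_B ≈ 0.747

Pipe A: V = Q/A = 0.001167/0.001035 = 1.127 m/s; Re = 1.535e+04; ε/D = 0.0253; Haaland → f = 0.05562; ΔP_A = f(L/D)(ρV²/2) = 1.023e+04 Pa.
Pipe B: V = Q/A = 0.001167/0.0009402 = 1.241 m/s; Re = 1.61e+04; ε/D = 9.54e-05; Haaland → f = 0.02734; ΔP_B = f(L/D)(ρV²/2) = 1.369e+04 Pa.
ΔP_A/ΔP_B = 1.023e+04/1.369e+04 = 0.747.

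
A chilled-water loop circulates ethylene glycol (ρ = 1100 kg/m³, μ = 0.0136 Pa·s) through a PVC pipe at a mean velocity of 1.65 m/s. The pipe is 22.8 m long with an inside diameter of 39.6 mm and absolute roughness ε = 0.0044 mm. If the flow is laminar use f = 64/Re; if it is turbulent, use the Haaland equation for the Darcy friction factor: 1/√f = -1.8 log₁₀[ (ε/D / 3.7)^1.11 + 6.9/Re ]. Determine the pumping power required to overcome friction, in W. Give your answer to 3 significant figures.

P ≈ 65.1 W

Reynolds number Re = ρVD/μ = 1100 · 1.65 · 0.0396 / 0.0136 = 5285.
Re > 4000 → turbulent. Relative roughness ε/D = 4.4e-06/0.0396 = 0.000111. Haaland: 1/√f = -1.8 log₁₀[(0.000111/3.7)^1.11 + 6.9/5285] = -1.8 log₁₀[9.55e-06 + 0.00131] = 5.186, so f = 0.03718.
Darcy-Weisbach: ΔP = f(L/D)(ρV²/2) = 0.03718·(22.8/0.0396)·(1100·1.65²/2) = 0.03718·575.8·1497 = 3.206e+04 Pa.
Q = V·A = 1.65·0.001232 = 0.002032 m³/s.
Pumping power P = QΔP = 0.002032·3.206e+04 = 65.15 W = 65.1 W.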